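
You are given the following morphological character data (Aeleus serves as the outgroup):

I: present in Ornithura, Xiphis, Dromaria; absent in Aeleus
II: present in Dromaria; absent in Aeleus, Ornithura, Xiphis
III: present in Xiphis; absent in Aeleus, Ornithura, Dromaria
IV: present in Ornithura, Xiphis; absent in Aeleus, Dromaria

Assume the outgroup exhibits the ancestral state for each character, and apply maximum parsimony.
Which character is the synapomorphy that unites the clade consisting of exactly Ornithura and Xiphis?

The outgroup has state 'absent' for every character, so 'present' is the derived state throughout.
All ingroup taxa share the derived state 'present' for I; it defines the ingroup but does not resolve relationships within it.
II (derived state 'present') is unique to Dromaria (autapomorphy; uninformative for grouping).
III: derived state 'present' in Xiphis only — an autapomorphy, so it tells us nothing about relationships among taxa.
IV (derived state 'present') is shared by Ornithura and Xiphis — a synapomorphy uniting that clade.
Most parsimonious ingroup topology: ((Ornithura,Xiphis),Dromaria).
The clade {Ornithura, Xiphis} is supported by IV: its derived state 'present' occurs in exactly those taxa and in no other taxon (including the outgroup).

IV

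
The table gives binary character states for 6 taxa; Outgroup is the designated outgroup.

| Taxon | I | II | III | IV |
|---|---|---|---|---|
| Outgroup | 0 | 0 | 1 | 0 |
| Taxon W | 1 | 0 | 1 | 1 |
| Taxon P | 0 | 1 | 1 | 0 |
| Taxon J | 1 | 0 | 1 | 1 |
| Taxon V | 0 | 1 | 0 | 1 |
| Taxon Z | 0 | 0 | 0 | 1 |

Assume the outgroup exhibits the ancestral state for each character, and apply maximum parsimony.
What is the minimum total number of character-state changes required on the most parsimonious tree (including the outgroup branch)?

5

Character polarity is set by the outgroup: the derived state is whichever differs from the outgroup's state, so for III the derived state is '0', and for the remaining characters it is '1'.
I (derived state '1') is shared by Taxon J and Taxon W — a synapomorphy uniting that clade.
II groups Taxon P and Taxon V, which is incompatible with the clades supported by the remaining characters; treating it as convergent (homoplasy) costs fewer steps than any alternative tree.
III: derived state '0' in Taxon V and Taxon Z only — synapomorphy for {Taxon V, Taxon Z}.
IV (derived state '1') is shared by Taxon J, Taxon V, Taxon W, and Taxon Z — a synapomorphy uniting that clade.
Most parsimonious ingroup topology: (((Taxon W,Taxon J),(Taxon V,Taxon Z)),Taxon P).
Changes per character on this tree: I: 1; II: 2; III: 1; IV: 1.
Total = 5.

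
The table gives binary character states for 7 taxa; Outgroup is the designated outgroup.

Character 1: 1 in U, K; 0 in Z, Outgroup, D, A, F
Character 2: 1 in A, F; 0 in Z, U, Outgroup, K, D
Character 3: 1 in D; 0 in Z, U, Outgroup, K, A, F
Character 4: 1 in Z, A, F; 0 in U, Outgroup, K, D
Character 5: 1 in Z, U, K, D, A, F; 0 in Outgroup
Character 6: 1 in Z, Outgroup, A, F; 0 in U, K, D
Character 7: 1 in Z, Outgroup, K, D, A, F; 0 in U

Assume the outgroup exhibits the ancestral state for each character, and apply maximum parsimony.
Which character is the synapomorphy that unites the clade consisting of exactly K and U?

Character 1

Character polarity is set by the outgroup: the derived state is whichever differs from the outgroup's state, so for Character 6, Character 7 the derived state is '0', and for the remaining characters it is '1'.
Only K and U show the derived state '1' for Character 1, supporting them as a clade.
Character 2 (derived state '1') is shared by A and F — a synapomorphy uniting that clade.
Character 3: derived state '1' in D only — an autapomorphy, so it tells us nothing about relationships among taxa.
Character 4 (derived state '1') is shared by A, F, and Z — a synapomorphy uniting that clade.
Character 5 (derived state '1') is shared by all ingroup taxa — unites the whole ingroup.
Character 6 (derived state '0') is shared by D, K, and U — a synapomorphy uniting that clade.
Character 7: derived state '0' in U only — an autapomorphy, so it tells us nothing about relationships among taxa.
Most parsimonious ingroup topology: ((D,(K,U)),((A,F),Z)).
The clade {K, U} is supported by Character 1: its derived state '1' occurs in exactly those taxa and in no other taxon (including the outgroup).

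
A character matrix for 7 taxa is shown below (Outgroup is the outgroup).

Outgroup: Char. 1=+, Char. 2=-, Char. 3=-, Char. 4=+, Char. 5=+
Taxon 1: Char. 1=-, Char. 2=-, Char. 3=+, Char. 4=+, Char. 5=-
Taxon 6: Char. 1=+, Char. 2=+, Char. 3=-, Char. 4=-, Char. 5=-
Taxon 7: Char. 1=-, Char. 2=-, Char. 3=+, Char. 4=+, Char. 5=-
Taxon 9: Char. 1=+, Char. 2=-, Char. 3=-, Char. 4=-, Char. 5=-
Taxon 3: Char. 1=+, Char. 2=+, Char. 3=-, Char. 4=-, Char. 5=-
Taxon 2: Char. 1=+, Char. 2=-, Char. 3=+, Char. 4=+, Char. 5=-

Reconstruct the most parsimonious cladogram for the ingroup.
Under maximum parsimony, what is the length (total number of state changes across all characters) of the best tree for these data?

Character polarity is set by the outgroup: the derived state is whichever differs from the outgroup's state, so for Char. 1, Char. 4, Char. 5 the derived state is '-', and for the remaining characters it is '+'.
Only Taxon 1 and Taxon 7 show the derived state '-' for Char. 1, supporting them as a clade.
Char. 2: derived state '+' in Taxon 3 and Taxon 6 only — synapomorphy for {Taxon 3, Taxon 6}.
Char. 3: derived state '+' in Taxon 1, Taxon 2, and Taxon 7 only — synapomorphy for {Taxon 1, Taxon 2, Taxon 7}.
Char. 4: derived state '-' in Taxon 3, Taxon 6, and Taxon 9 only — synapomorphy for {Taxon 3, Taxon 6, Taxon 9}.
Char. 5 (derived state '-') is shared by all ingroup taxa — unites the whole ingroup.
Most parsimonious ingroup topology: (((Taxon 1,Taxon 7),Taxon 2),((Taxon 6,Taxon 3),Taxon 9)).
Changes per character on this tree: Char. 1: 1; Char. 2: 1; Char. 3: 1; Char. 4: 1; Char. 5: 1.
Total = 5.

5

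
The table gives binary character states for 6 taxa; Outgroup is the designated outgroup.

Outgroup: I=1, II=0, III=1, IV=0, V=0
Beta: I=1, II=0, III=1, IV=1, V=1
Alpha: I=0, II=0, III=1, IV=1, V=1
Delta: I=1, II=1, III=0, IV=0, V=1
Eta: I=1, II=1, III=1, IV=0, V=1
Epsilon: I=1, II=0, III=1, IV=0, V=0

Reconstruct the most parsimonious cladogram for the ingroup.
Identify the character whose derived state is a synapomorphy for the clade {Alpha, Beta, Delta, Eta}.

Character polarity is set by the outgroup: the derived state is whichever differs from the outgroup's state, so for I, III the derived state is '0', and for the remaining characters it is '1'.
I (derived state '0') is unique to Alpha (autapomorphy; uninformative for grouping).
Only Delta and Eta show the derived state '1' for II, supporting them as a clade.
III: derived state '0' in Delta only — an autapomorphy, so it tells us nothing about relationships among taxa.
IV (derived state '1') is shared by Alpha and Beta — a synapomorphy uniting that clade.
V: derived state '1' in Alpha, Beta, Delta, and Eta only — synapomorphy for {Alpha, Beta, Delta, Eta}.
Most parsimonious ingroup topology: (((Beta,Alpha),(Delta,Eta)),Epsilon).
The clade {Alpha, Beta, Delta, Eta} is supported by V: its derived state '1' occurs in exactly those taxa and in no other taxon (including the outgroup).

V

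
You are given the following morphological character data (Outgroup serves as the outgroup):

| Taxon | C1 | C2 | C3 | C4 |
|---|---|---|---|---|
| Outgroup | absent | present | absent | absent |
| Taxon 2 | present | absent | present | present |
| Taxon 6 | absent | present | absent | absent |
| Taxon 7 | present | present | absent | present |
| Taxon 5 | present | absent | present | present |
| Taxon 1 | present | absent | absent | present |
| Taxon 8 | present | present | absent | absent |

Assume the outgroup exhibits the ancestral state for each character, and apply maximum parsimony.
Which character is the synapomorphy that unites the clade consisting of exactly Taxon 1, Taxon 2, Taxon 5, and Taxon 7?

Character polarity is set by the outgroup: the derived state is whichever differs from the outgroup's state, so for C2 the derived state is 'absent', and for the remaining characters it is 'present'.
C1: derived state 'present' in Taxon 1, Taxon 2, Taxon 5, Taxon 7, and Taxon 8 only — synapomorphy for {Taxon 1, Taxon 2, Taxon 5, Taxon 7, Taxon 8}.
C2 (derived state 'absent') is shared by Taxon 1, Taxon 2, and Taxon 5 — a synapomorphy uniting that clade.
Only Taxon 2 and Taxon 5 show the derived state 'present' for C3, supporting them as a clade.
C4: derived state 'present' in Taxon 1, Taxon 2, Taxon 5, and Taxon 7 only — synapomorphy for {Taxon 1, Taxon 2, Taxon 5, Taxon 7}.
Most parsimonious ingroup topology: (((((Taxon 2,Taxon 5),Taxon 1),Taxon 7),Taxon 8),Taxon 6).
The clade {Taxon 1, Taxon 2, Taxon 5, Taxon 7} is supported by C4: its derived state 'present' occurs in exactly those taxa and in no other taxon (including the outgroup).

C4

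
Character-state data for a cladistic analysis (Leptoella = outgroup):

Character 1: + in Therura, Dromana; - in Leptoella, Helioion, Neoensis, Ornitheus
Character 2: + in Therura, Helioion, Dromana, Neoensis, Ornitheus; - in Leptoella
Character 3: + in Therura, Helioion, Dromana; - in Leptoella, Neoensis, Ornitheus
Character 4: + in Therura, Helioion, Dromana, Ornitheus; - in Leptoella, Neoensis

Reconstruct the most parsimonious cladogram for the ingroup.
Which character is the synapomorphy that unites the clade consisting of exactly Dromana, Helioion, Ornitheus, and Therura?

Character 4

The outgroup has state '-' for every character, so '+' is the derived state throughout.
Only Dromana and Therura show the derived state '+' for Character 1, supporting them as a clade.
Character 2 (derived state '+') is shared by all ingroup taxa — unites the whole ingroup.
Character 3 (derived state '+') is shared by Dromana, Helioion, and Therura — a synapomorphy uniting that clade.
Character 4: derived state '+' in Dromana, Helioion, Ornitheus, and Therura only — synapomorphy for {Dromana, Helioion, Ornitheus, Therura}.
Most parsimonious ingroup topology: ((((Therura,Dromana),Helioion),Ornitheus),Neoensis).
The clade {Dromana, Helioion, Ornitheus, Therura} is supported by Character 4: its derived state '+' occurs in exactly those taxa and in no other taxon (including the outgroup).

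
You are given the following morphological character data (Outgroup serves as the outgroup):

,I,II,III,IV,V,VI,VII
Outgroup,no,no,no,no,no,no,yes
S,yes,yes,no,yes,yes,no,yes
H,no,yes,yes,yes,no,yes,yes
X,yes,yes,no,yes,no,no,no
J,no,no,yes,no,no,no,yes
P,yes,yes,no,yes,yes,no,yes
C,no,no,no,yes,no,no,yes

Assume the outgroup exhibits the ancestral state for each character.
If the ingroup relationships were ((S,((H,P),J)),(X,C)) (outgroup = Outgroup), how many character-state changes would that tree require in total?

14

Map each character onto ((S,((H,P),J)),(X,C)) (rooted by Outgroup) and count the minimum state changes it requires (Fitch parsimony):
I: 3; II: 3; III: 2; IV: 2; V: 2; VI: 1; VII: 1.
Total tree length = 14.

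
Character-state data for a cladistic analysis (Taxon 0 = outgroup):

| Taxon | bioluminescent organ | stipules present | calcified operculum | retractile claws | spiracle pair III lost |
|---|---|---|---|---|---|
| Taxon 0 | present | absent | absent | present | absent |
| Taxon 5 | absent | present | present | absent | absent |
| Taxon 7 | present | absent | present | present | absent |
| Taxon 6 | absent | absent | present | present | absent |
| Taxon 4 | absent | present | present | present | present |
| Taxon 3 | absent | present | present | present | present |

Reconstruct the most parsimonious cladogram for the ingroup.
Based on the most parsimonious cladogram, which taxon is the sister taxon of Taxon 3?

Character polarity is set by the outgroup: the derived state is whichever differs from the outgroup's state, so for bioluminescent organ, retractile claws the derived state is 'absent', and for the remaining characters it is 'present'.
bioluminescent organ (derived state 'absent') is shared by Taxon 3, Taxon 4, Taxon 5, and Taxon 6 — a synapomorphy uniting that clade.
stipules present: derived state 'present' in Taxon 3, Taxon 4, and Taxon 5 only — synapomorphy for {Taxon 3, Taxon 4, Taxon 5}.
All ingroup taxa share the derived state 'present' for calcified operculum; it defines the ingroup but does not resolve relationships within it.
retractile claws: derived state 'absent' in Taxon 5 only — an autapomorphy, so it tells us nothing about relationships among taxa.
spiracle pair III lost (derived state 'present') is shared by Taxon 3 and Taxon 4 — a synapomorphy uniting that clade.
Most parsimonious ingroup topology: (((Taxon 5,(Taxon 4,Taxon 3)),Taxon 6),Taxon 7).
Taxon 3 and Taxon 4 form a cherry on this tree, so they are sister taxa.

Taxon 4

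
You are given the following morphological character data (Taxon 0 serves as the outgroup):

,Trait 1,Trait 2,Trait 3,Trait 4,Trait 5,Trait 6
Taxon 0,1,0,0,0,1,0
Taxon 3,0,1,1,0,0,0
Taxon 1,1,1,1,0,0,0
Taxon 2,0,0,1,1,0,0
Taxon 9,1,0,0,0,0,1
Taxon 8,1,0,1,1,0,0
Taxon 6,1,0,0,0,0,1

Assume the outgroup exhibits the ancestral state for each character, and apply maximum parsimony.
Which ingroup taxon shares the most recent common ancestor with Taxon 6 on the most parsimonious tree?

Taxon 9

Character polarity is set by the outgroup: the derived state is whichever differs from the outgroup's state, so for Trait 1, Trait 5 the derived state is '0', and for the remaining characters it is '1'.
Trait 1 (state '0') occurs in Taxon 2 and Taxon 3 but conflicts with the nesting implied by the other characters — most parsimoniously interpreted as homoplasy.
Trait 2: derived state '1' in Taxon 1 and Taxon 3 only — synapomorphy for {Taxon 1, Taxon 3}.
Only Taxon 1, Taxon 2, Taxon 3, and Taxon 8 show the derived state '1' for Trait 3, supporting them as a clade.
Trait 4 (derived state '1') is shared by Taxon 2 and Taxon 8 — a synapomorphy uniting that clade.
Trait 5 (derived state '0') is shared by all ingroup taxa — unites the whole ingroup.
Trait 6: derived state '1' in Taxon 6 and Taxon 9 only — synapomorphy for {Taxon 6, Taxon 9}.
Most parsimonious ingroup topology: (((Taxon 3,Taxon 1),(Taxon 2,Taxon 8)),(Taxon 9,Taxon 6)).
Taxon 6 and Taxon 9 form a cherry on this tree, so they are sister taxa.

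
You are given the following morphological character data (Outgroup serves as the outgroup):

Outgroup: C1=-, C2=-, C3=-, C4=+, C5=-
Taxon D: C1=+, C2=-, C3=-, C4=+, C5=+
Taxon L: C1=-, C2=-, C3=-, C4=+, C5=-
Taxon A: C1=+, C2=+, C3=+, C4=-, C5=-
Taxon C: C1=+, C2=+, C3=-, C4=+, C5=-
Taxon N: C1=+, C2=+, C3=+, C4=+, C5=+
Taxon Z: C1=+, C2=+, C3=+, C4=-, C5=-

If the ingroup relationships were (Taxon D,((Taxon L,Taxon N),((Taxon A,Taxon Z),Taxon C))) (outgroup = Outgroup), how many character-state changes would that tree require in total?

9

Map each character onto (Taxon D,((Taxon L,Taxon N),((Taxon A,Taxon Z),Taxon C))) (rooted by Outgroup) and count the minimum state changes it requires (Fitch parsimony):
C1: 2; C2: 2; C3: 2; C4: 1; C5: 2.
Total tree length = 9.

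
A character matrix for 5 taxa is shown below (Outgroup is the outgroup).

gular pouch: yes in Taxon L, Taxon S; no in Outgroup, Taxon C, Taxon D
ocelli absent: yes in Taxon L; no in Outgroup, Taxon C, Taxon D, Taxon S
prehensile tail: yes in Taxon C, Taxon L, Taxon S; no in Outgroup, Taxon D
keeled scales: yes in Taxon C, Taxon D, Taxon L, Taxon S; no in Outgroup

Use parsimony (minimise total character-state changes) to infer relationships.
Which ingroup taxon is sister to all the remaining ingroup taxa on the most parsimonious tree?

Taxon D

The outgroup has state 'no' for every character, so 'yes' is the derived state throughout.
Only Taxon L and Taxon S show the derived state 'yes' for gular pouch, supporting them as a clade.
ocelli absent: derived state 'yes' in Taxon L only — an autapomorphy, so it tells us nothing about relationships among taxa.
prehensile tail: derived state 'yes' in Taxon C, Taxon L, and Taxon S only — synapomorphy for {Taxon C, Taxon L, Taxon S}.
All ingroup taxa share the derived state 'yes' for keeled scales; it defines the ingroup but does not resolve relationships within it.
Most parsimonious ingroup topology: ((Taxon C,(Taxon L,Taxon S)),Taxon D).
Taxon D is sister to the clade containing all other ingroup taxa, so it is the earliest-diverging (most basal) ingroup lineage.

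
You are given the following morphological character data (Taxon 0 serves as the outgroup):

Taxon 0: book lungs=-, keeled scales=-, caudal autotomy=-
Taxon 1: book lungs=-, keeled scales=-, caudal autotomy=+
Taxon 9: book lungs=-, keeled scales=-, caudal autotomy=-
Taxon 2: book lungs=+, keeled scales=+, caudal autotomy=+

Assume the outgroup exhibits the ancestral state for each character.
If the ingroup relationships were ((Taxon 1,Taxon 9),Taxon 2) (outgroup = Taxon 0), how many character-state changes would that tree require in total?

4

Map each character onto ((Taxon 1,Taxon 9),Taxon 2) (rooted by Taxon 0) and count the minimum state changes it requires (Fitch parsimony):
book lungs: 1; keeled scales: 1; caudal autotomy: 2.
Total tree length = 4.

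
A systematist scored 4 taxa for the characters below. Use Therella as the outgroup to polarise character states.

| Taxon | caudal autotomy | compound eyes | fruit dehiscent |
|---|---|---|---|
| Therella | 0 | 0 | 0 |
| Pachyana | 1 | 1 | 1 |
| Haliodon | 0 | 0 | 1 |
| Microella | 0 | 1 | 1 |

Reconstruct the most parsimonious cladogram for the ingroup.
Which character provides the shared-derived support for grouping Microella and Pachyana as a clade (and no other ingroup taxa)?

compound eyes

The outgroup has state '0' for every character, so '1' is the derived state throughout.
caudal autotomy: derived state '1' in Pachyana only — an autapomorphy, so it tells us nothing about relationships among taxa.
compound eyes: derived state '1' in Microella and Pachyana only — synapomorphy for {Microella, Pachyana}.
All ingroup taxa share the derived state '1' for fruit dehiscent; it defines the ingroup but does not resolve relationships within it.
Most parsimonious ingroup topology: ((Pachyana,Microella),Haliodon).
The clade {Microella, Pachyana} is supported by compound eyes: its derived state '1' occurs in exactly those taxa and in no other taxon (including the outgroup).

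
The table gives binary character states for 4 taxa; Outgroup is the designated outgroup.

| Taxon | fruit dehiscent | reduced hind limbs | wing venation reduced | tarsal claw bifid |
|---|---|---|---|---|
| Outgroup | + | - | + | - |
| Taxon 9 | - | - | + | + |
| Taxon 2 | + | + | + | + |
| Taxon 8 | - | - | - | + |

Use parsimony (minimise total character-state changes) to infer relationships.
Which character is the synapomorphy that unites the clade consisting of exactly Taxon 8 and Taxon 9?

fruit dehiscent

Character polarity is set by the outgroup: the derived state is whichever differs from the outgroup's state, so for fruit dehiscent, wing venation reduced the derived state is '-', and for the remaining characters it is '+'.
fruit dehiscent (derived state '-') is shared by Taxon 8 and Taxon 9 — a synapomorphy uniting that clade.
reduced hind limbs (derived state '+') is unique to Taxon 2 (autapomorphy; uninformative for grouping).
wing venation reduced (derived state '-') is unique to Taxon 8 (autapomorphy; uninformative for grouping).
tarsal claw bifid (derived state '+') is shared by all ingroup taxa — unites the whole ingroup.
Most parsimonious ingroup topology: ((Taxon 9,Taxon 8),Taxon 2).
The clade {Taxon 8, Taxon 9} is supported by fruit dehiscent: its derived state '-' occurs in exactly those taxa and in no other taxon (including the outgroup).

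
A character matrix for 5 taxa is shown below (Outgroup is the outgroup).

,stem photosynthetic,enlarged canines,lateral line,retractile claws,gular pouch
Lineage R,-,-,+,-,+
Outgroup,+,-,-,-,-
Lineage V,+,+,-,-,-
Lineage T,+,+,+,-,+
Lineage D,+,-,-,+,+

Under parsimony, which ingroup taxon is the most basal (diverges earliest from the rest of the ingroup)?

Character polarity is set by the outgroup: the derived state is whichever differs from the outgroup's state, so for stem photosynthetic the derived state is '-', and for the remaining characters it is '+'.
stem photosynthetic (derived state '-') is unique to Lineage R (autapomorphy; uninformative for grouping).
enlarged canines groups Lineage T and Lineage V, which is incompatible with the clades supported by the remaining characters; treating it as convergent (homoplasy) costs fewer steps than any alternative tree.
lateral line: derived state '+' in Lineage R and Lineage T only — synapomorphy for {Lineage R, Lineage T}.
retractile claws (derived state '+') is unique to Lineage D (autapomorphy; uninformative for grouping).
Only Lineage D, Lineage R, and Lineage T show the derived state '+' for gular pouch, supporting them as a clade.
Most parsimonious ingroup topology: (((Lineage R,Lineage T),Lineage D),Lineage V).
Lineage V is sister to the clade containing all other ingroup taxa, so it is the earliest-diverging (most basal) ingroup lineage.

Lineage V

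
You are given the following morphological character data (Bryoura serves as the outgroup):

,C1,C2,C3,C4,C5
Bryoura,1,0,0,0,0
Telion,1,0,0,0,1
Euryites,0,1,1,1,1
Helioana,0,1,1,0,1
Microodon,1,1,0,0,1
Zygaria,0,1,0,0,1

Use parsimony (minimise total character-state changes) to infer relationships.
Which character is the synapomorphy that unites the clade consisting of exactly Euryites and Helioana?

Character polarity is set by the outgroup: the derived state is whichever differs from the outgroup's state, so for C1 the derived state is '0', and for the remaining characters it is '1'.
C1 (derived state '0') is shared by Euryites, Helioana, and Zygaria — a synapomorphy uniting that clade.
Only Euryites, Helioana, Microodon, and Zygaria show the derived state '1' for C2, supporting them as a clade.
C3 (derived state '1') is shared by Euryites and Helioana — a synapomorphy uniting that clade.
C4 (derived state '1') is unique to Euryites (autapomorphy; uninformative for grouping).
C5 (derived state '1') is shared by all ingroup taxa — unites the whole ingroup.
Most parsimonious ingroup topology: (Telion,(((Euryites,Helioana),Zygaria),Microodon)).
The clade {Euryites, Helioana} is supported by C3: its derived state '1' occurs in exactly those taxa and in no other taxon (including the outgroup).

C3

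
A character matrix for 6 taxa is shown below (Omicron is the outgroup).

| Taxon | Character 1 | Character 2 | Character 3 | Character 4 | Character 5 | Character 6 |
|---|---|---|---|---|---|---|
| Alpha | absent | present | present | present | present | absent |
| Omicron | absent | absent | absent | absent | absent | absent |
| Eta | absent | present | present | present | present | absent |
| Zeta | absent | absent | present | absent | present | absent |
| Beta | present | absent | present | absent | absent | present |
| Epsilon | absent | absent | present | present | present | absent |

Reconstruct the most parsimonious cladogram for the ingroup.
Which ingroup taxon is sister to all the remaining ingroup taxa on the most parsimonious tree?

The outgroup has state 'absent' for every character, so 'present' is the derived state throughout.
Character 1: derived state 'present' in Beta only — an autapomorphy, so it tells us nothing about relationships among taxa.
Only Alpha and Eta show the derived state 'present' for Character 2, supporting them as a clade.
Character 3 (derived state 'present') is shared by all ingroup taxa — unites the whole ingroup.
Character 4: derived state 'present' in Alpha, Epsilon, and Eta only — synapomorphy for {Alpha, Epsilon, Eta}.
Character 5 (derived state 'present') is shared by Alpha, Epsilon, Eta, and Zeta — a synapomorphy uniting that clade.
Character 6 (derived state 'present') is unique to Beta (autapomorphy; uninformative for grouping).
Most parsimonious ingroup topology: ((((Alpha,Eta),Epsilon),Zeta),Beta).
Beta is sister to the clade containing all other ingroup taxa, so it is the earliest-diverging (most basal) ingroup lineage.

Beta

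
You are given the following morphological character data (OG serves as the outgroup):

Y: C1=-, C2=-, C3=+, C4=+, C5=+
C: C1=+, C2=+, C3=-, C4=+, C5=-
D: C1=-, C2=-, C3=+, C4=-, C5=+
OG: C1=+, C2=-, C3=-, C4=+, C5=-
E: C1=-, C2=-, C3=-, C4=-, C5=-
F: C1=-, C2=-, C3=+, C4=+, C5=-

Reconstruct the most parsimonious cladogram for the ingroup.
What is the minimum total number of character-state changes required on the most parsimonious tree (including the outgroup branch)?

6

Character polarity is set by the outgroup: the derived state is whichever differs from the outgroup's state, so for C1, C4 the derived state is '-', and for the remaining characters it is '+'.
C1: derived state '-' in D, E, F, and Y only — synapomorphy for {D, E, F, Y}.
C2: derived state '+' in C only — an autapomorphy, so it tells us nothing about relationships among taxa.
C3: derived state '+' in D, F, and Y only — synapomorphy for {D, F, Y}.
C4 (state '-') occurs in D and E but conflicts with the nesting implied by the other characters — most parsimoniously interpreted as homoplasy.
C5: derived state '+' in D and Y only — synapomorphy for {D, Y}.
Most parsimonious ingroup topology: (((F,(Y,D)),E),C).
Changes per character on this tree: C1: 1; C2: 1; C3: 1; C4: 2; C5: 1.
Total = 6.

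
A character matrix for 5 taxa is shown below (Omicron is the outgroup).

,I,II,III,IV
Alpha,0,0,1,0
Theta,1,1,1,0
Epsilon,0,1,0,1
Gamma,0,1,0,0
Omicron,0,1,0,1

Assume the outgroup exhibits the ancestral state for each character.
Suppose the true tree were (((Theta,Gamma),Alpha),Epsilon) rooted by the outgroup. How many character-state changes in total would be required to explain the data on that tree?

5

Map each character onto (((Theta,Gamma),Alpha),Epsilon) (rooted by Omicron) and count the minimum state changes it requires (Fitch parsimony):
I: 1; II: 1; III: 2; IV: 1.
Total tree length = 5.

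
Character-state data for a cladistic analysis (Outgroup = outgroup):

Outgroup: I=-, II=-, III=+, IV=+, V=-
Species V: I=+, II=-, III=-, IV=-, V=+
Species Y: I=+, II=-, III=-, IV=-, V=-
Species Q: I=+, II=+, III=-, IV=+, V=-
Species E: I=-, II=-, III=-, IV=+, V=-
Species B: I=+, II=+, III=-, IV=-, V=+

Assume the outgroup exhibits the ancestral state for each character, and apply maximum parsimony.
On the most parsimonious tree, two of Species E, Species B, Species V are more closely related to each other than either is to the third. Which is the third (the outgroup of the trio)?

Character polarity is set by the outgroup: the derived state is whichever differs from the outgroup's state, so for III, IV the derived state is '-', and for the remaining characters it is '+'.
I: derived state '+' in Species B, Species Q, Species V, and Species Y only — synapomorphy for {Species B, Species Q, Species V, Species Y}.
II (state '+') occurs in Species B and Species Q but conflicts with the nesting implied by the other characters — most parsimoniously interpreted as homoplasy.
All ingroup taxa share the derived state '-' for III; it defines the ingroup but does not resolve relationships within it.
IV: derived state '-' in Species B, Species V, and Species Y only — synapomorphy for {Species B, Species V, Species Y}.
Only Species B and Species V show the derived state '+' for V, supporting them as a clade.
Most parsimonious ingroup topology: ((((Species V,Species B),Species Y),Species Q),Species E).
Species B and Species V share a more recent common ancestor with each other than either does with Species E, so Species E is the least closely related of the three.

Species E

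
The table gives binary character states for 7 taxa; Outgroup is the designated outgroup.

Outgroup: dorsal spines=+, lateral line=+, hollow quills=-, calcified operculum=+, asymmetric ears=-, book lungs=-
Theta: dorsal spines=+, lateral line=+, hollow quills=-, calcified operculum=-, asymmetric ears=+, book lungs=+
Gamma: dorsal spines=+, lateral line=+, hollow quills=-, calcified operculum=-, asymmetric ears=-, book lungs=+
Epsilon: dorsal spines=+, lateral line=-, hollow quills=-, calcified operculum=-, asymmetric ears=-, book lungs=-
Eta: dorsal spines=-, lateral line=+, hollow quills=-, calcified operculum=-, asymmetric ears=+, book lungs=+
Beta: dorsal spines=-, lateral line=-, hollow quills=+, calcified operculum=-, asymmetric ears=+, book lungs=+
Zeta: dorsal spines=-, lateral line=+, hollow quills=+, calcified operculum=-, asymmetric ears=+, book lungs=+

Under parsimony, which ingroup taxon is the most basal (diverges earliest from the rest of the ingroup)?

Character polarity is set by the outgroup: the derived state is whichever differs from the outgroup's state, so for dorsal spines, lateral line, calcified operculum the derived state is '-', and for the remaining characters it is '+'.
dorsal spines: derived state '-' in Beta, Eta, and Zeta only — synapomorphy for {Beta, Eta, Zeta}.
lateral line (state '-') occurs in Beta and Epsilon but conflicts with the nesting implied by the other characters — most parsimoniously interpreted as homoplasy.
hollow quills: derived state '+' in Beta and Zeta only — synapomorphy for {Beta, Zeta}.
All ingroup taxa share the derived state '-' for calcified operculum; it defines the ingroup but does not resolve relationships within it.
asymmetric ears: derived state '+' in Beta, Eta, Theta, and Zeta only — synapomorphy for {Beta, Eta, Theta, Zeta}.
Only Beta, Eta, Gamma, Theta, and Zeta show the derived state '+' for book lungs, supporting them as a clade.
Most parsimonious ingroup topology: (((Theta,(Eta,(Beta,Zeta))),Gamma),Epsilon).
Epsilon is sister to the clade containing all other ingroup taxa, so it is the earliest-diverging (most basal) ingroup lineage.

Epsilon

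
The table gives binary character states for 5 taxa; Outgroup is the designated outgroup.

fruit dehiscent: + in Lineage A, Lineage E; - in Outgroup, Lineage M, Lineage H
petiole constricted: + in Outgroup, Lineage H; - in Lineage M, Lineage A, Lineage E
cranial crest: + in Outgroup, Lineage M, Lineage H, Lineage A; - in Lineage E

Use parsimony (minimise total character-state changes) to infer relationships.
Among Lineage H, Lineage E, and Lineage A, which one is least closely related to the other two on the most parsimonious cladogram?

Lineage H

Character polarity is set by the outgroup: the derived state is whichever differs from the outgroup's state, so for petiole constricted, cranial crest the derived state is '-', and for the remaining characters it is '+'.
fruit dehiscent (derived state '+') is shared by Lineage A and Lineage E — a synapomorphy uniting that clade.
petiole constricted (derived state '-') is shared by Lineage A, Lineage E, and Lineage M — a synapomorphy uniting that clade.
cranial crest (derived state '-') is unique to Lineage E (autapomorphy; uninformative for grouping).
Most parsimonious ingroup topology: ((Lineage M,(Lineage A,Lineage E)),Lineage H).
Lineage E and Lineage A share a more recent common ancestor with each other than either does with Lineage H, so Lineage H is the least closely related of the three.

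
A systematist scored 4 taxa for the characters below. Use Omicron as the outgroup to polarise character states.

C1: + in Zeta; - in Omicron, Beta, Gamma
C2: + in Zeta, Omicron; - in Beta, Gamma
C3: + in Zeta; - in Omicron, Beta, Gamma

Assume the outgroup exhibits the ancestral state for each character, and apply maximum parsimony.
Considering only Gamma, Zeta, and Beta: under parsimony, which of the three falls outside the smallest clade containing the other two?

Zeta

Character polarity is set by the outgroup: the derived state is whichever differs from the outgroup's state, so for C2 the derived state is '-', and for the remaining characters it is '+'.
C1 (derived state '+') is unique to Zeta (autapomorphy; uninformative for grouping).
C2: derived state '-' in Beta and Gamma only — synapomorphy for {Beta, Gamma}.
C3 (derived state '+') is unique to Zeta (autapomorphy; uninformative for grouping).
Most parsimonious ingroup topology: (Zeta,(Beta,Gamma)).
Gamma and Beta share a more recent common ancestor with each other than either does with Zeta, so Zeta is the least closely related of the three.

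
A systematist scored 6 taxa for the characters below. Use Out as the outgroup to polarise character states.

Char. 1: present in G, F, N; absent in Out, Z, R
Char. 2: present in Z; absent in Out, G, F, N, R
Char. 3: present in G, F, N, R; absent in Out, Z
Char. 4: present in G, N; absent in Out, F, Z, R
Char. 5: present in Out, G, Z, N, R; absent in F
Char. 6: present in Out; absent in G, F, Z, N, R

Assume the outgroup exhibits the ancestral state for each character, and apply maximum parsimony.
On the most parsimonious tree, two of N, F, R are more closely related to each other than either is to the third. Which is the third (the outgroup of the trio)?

R

Character polarity is set by the outgroup: the derived state is whichever differs from the outgroup's state, so for Char. 5, Char. 6 the derived state is 'absent', and for the remaining characters it is 'present'.
Only F, G, and N show the derived state 'present' for Char. 1, supporting them as a clade.
Char. 2 (derived state 'present') is unique to Z (autapomorphy; uninformative for grouping).
Char. 3 (derived state 'present') is shared by F, G, N, and R — a synapomorphy uniting that clade.
Only G and N show the derived state 'present' for Char. 4, supporting them as a clade.
Char. 5: derived state 'absent' in F only — an autapomorphy, so it tells us nothing about relationships among taxa.
Char. 6 (derived state 'absent') is shared by all ingroup taxa — unites the whole ingroup.
Most parsimonious ingroup topology: ((((G,N),F),R),Z).
F and N share a more recent common ancestor with each other than either does with R, so R is the least closely related of the three.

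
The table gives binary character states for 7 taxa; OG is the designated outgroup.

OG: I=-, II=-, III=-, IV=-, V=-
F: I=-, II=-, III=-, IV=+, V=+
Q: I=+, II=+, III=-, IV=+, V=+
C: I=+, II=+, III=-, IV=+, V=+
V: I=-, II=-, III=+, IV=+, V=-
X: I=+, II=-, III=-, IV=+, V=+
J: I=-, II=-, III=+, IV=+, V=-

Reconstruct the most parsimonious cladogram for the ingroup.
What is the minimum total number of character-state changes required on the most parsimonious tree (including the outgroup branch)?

The outgroup has state '-' for every character, so '+' is the derived state throughout.
I: derived state '+' in C, Q, and X only — synapomorphy for {C, Q, X}.
II: derived state '+' in C and Q only — synapomorphy for {C, Q}.
III (derived state '+') is shared by J and V — a synapomorphy uniting that clade.
All ingroup taxa share the derived state '+' for IV; it defines the ingroup but does not resolve relationships within it.
Only C, F, Q, and X show the derived state '+' for V, supporting them as a clade.
Most parsimonious ingroup topology: ((F,((Q,C),X)),(V,J)).
Changes per character on this tree: I: 1; II: 1; III: 1; IV: 1; V: 1.
Total = 5.

5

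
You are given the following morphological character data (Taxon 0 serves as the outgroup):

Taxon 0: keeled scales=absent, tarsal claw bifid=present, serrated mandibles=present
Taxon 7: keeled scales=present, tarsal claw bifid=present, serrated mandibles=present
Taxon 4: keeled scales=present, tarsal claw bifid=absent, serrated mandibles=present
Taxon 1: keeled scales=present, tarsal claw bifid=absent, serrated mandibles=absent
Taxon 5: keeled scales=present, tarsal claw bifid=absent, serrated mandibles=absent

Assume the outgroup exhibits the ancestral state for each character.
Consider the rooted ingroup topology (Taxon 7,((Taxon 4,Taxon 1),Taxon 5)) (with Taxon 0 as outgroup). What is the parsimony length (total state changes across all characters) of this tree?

4

Map each character onto (Taxon 7,((Taxon 4,Taxon 1),Taxon 5)) (rooted by Taxon 0) and count the minimum state changes it requires (Fitch parsimony):
keeled scales: 1; tarsal claw bifid: 1; serrated mandibles: 2.
Total tree length = 4.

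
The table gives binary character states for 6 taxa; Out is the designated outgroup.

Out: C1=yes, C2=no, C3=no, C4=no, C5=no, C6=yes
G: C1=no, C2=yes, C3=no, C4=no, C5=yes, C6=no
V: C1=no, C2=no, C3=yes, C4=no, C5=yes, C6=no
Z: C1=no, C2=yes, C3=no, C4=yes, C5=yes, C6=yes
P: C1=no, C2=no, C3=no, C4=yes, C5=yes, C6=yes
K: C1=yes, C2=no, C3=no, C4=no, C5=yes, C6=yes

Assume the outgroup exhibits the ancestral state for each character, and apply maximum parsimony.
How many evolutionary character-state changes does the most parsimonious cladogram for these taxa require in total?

7

Character polarity is set by the outgroup: the derived state is whichever differs from the outgroup's state, so for C1, C6 the derived state is 'no', and for the remaining characters it is 'yes'.
C1: derived state 'no' in G, P, V, and Z only — synapomorphy for {G, P, V, Z}.
C2 (state 'yes') occurs in G and Z but conflicts with the nesting implied by the other characters — most parsimoniously interpreted as homoplasy.
C3: derived state 'yes' in V only — an autapomorphy, so it tells us nothing about relationships among taxa.
Only P and Z show the derived state 'yes' for C4, supporting them as a clade.
All ingroup taxa share the derived state 'yes' for C5; it defines the ingroup but does not resolve relationships within it.
C6 (derived state 'no') is shared by G and V — a synapomorphy uniting that clade.
Most parsimonious ingroup topology: (((G,V),(Z,P)),K).
Changes per character on this tree: C1: 1; C2: 2; C3: 1; C4: 1; C5: 1; C6: 1.
Total = 7.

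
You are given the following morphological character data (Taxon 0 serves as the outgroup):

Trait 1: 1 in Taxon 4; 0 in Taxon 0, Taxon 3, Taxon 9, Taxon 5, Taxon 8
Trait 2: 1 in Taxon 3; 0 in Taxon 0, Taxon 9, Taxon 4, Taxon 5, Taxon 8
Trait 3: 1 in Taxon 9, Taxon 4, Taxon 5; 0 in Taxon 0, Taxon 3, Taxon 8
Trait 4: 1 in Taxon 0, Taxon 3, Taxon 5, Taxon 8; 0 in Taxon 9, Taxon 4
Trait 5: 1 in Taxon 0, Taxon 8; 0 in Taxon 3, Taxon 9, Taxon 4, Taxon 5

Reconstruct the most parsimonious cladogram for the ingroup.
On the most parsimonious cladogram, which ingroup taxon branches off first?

Taxon 8

Character polarity is set by the outgroup: the derived state is whichever differs from the outgroup's state, so for Trait 4, Trait 5 the derived state is '0', and for the remaining characters it is '1'.
Trait 1: derived state '1' in Taxon 4 only — an autapomorphy, so it tells us nothing about relationships among taxa.
Trait 2 (derived state '1') is unique to Taxon 3 (autapomorphy; uninformative for grouping).
Only Taxon 4, Taxon 5, and Taxon 9 show the derived state '1' for Trait 3, supporting them as a clade.
Trait 4 (derived state '0') is shared by Taxon 4 and Taxon 9 — a synapomorphy uniting that clade.
Trait 5 (derived state '0') is shared by Taxon 3, Taxon 4, Taxon 5, and Taxon 9 — a synapomorphy uniting that clade.
Most parsimonious ingroup topology: ((Taxon 3,((Taxon 9,Taxon 4),Taxon 5)),Taxon 8).
Taxon 8 is sister to the clade containing all other ingroup taxa, so it is the earliest-diverging (most basal) ingroup lineage.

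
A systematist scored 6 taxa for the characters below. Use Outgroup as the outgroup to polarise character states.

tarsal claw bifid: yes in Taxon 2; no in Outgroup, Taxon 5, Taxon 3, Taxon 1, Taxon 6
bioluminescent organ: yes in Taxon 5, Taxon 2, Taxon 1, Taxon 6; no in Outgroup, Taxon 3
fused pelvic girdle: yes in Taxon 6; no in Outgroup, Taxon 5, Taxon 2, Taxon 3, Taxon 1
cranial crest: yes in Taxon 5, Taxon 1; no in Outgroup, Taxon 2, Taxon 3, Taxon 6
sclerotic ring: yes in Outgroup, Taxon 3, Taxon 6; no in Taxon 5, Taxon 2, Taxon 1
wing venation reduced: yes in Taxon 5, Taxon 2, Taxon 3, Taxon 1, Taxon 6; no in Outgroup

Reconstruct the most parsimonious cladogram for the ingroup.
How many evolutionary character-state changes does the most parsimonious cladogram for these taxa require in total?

6

Character polarity is set by the outgroup: the derived state is whichever differs from the outgroup's state, so for sclerotic ring the derived state is 'no', and for the remaining characters it is 'yes'.
tarsal claw bifid (derived state 'yes') is unique to Taxon 2 (autapomorphy; uninformative for grouping).
bioluminescent organ (derived state 'yes') is shared by Taxon 1, Taxon 2, Taxon 5, and Taxon 6 — a synapomorphy uniting that clade.
fused pelvic girdle: derived state 'yes' in Taxon 6 only — an autapomorphy, so it tells us nothing about relationships among taxa.
Only Taxon 1 and Taxon 5 show the derived state 'yes' for cranial crest, supporting them as a clade.
sclerotic ring (derived state 'no') is shared by Taxon 1, Taxon 2, and Taxon 5 — a synapomorphy uniting that clade.
All ingroup taxa share the derived state 'yes' for wing venation reduced; it defines the ingroup but does not resolve relationships within it.
Most parsimonious ingroup topology: ((((Taxon 5,Taxon 1),Taxon 2),Taxon 6),Taxon 3).
Changes per character on this tree: tarsal claw bifid: 1; bioluminescent organ: 1; fused pelvic girdle: 1; cranial crest: 1; sclerotic ring: 1; wing venation reduced: 1.
Total = 6.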